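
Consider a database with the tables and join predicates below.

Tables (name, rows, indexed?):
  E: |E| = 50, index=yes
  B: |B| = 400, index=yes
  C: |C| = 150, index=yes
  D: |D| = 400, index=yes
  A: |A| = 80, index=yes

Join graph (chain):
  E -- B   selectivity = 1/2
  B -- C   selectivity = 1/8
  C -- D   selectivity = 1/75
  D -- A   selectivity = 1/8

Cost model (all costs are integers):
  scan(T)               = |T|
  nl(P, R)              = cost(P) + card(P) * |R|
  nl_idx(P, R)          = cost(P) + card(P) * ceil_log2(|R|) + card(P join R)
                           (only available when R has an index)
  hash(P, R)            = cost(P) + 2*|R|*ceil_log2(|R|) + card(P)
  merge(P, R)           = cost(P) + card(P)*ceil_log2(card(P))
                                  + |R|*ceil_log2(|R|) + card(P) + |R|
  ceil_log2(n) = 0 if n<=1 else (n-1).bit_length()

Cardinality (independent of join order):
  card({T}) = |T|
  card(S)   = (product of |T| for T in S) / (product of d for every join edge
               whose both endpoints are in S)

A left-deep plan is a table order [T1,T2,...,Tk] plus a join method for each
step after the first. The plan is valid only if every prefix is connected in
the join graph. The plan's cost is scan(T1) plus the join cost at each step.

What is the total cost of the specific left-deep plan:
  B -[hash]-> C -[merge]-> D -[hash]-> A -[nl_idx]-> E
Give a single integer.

12553320

step 1: scan B: cost=400, card=400
step 2: join C via hash
    card(P join C) = 400*150/(8) = 7500
    cost = 400 + 2*150*8 + 400 = 3200
step 3: join D via merge
    card(P join D) = 7500*400/(75) = 40000
    cost = 3200 + 7500*13 + 400*9 + 7500 + 400 = 112200
step 4: join A via hash
    card(P join A) = 40000*80/(8) = 400000
    cost = 112200 + 2*80*7 + 40000 = 153320
step 5: join E via nl_idx
    card(P join E) = 400000*50/(2) = 10000000
    cost = 153320 + 400000*6 + 10000000 = 12553320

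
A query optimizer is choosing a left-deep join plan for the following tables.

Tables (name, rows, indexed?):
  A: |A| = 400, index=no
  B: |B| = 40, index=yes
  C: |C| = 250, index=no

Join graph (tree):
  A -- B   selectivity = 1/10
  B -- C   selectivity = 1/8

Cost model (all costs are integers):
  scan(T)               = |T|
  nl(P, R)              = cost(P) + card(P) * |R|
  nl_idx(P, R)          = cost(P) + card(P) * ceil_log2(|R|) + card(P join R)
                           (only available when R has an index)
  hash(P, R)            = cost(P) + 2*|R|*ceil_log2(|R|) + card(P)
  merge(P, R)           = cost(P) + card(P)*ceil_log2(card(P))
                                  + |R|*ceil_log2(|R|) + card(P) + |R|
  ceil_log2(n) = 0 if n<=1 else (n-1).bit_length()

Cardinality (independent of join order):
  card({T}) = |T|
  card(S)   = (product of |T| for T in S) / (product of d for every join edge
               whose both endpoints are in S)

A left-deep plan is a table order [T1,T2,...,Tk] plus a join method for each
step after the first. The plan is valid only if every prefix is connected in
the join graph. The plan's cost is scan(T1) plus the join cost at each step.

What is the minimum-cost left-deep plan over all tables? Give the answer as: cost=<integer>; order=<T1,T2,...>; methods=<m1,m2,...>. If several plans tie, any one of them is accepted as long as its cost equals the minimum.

Selinger DP (subsets sized 1..n):
  {A}: scan cost=400, card=400
  {B}: scan cost=40, card=40
  {C}: scan cost=250, card=250
  {AB}: card=1600; try (B,hash)→1280, (A,merge)→4320, (B,nl_idx)→4400, (B,merge)→4680, (A,hash)→7280, (A,nl)→16040 …(+1); best=1280 via (B,hash)
  {BC}: card=1250; try (B,hash)→980, (C,merge)→2570, (B,merge)→2780, (B,nl_idx)→3000, (C,hash)→4080, (C,nl)→10040 …(+1); best=980 via (B,hash)
  {ABC}: card=50000; try (C,hash)→6880, (A,hash)→9430, (A,merge)→19980, (C,merge)→22730, (C,nl)→401280, (A,nl)→500980; best=6880 via (C,hash)

cost=6880; order=A,B,C; methods=hash,hash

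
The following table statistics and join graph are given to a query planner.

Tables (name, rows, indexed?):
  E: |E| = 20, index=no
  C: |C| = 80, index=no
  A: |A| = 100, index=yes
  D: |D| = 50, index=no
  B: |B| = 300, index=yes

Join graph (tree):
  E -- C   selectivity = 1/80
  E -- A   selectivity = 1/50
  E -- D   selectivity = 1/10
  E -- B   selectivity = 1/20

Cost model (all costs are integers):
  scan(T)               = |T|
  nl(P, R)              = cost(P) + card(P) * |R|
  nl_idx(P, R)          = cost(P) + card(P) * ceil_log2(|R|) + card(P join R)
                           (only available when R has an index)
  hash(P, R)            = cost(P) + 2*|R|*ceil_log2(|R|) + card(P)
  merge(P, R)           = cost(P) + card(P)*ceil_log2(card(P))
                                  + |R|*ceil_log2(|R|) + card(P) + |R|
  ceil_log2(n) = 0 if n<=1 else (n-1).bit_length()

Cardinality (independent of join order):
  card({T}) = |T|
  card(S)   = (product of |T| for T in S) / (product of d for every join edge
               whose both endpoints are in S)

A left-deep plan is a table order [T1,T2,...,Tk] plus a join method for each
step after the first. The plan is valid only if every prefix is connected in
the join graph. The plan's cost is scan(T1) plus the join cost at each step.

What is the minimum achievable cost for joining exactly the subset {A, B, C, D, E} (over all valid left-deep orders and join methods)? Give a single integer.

2700

Selinger DP over subsets of {A,B,C,D,E}:
  {E}: scan cost=20, card=20
  {C}: scan cost=80, card=80
  {A}: scan cost=100, card=100
  {D}: scan cost=50, card=50
  {B}: scan cost=300, card=300
  {CE}: card=20; try (E,hash)→360, (C,merge)→780, (E,merge)→840, (C,hash)→1160, (C,nl)→1620, (E,nl)→1680; best=360 via (E,hash)
  {AE}: card=40; try (A,nl_idx)→200, (E,hash)→400, (A,merge)→940, (E,merge)→1020, (A,hash)→1440, (A,nl)→2020 …(+1); best=200 via (A,nl_idx)
  {DE}: card=100; try (E,hash)→300, (D,merge)→490, (E,merge)→520, (D,hash)→640, (D,nl)→1020, (E,nl)→1050; best=300 via (E,hash)
  {BE}: card=300; try (B,nl_idx)→500, (E,hash)→800, (B,merge)→3140, (E,merge)→3420, (B,hash)→5440, (B,nl)→6020 …(+1); best=500 via (B,nl_idx)
  {ACE}: card=40; try (A,nl_idx)→540, (C,merge)→1120, (A,merge)→1280, (C,hash)→1360, (A,hash)→1780, (A,nl)→2360 …(+1); best=540 via (A,nl_idx)
  {CDE}: card=100; try (D,merge)→830, (D,hash)→980, (D,nl)→1360, (C,hash)→1520, (C,merge)→1740, (C,nl)→8300; best=830 via (D,merge)
  {BCE}: card=300; try (B,nl_idx)→840, (C,hash)→1920, (B,merge)→3480, (C,merge)→4140, (B,hash)→5780, (B,nl)→6360 …(+1); best=840 via (B,nl_idx)
  {ADE}: card=200; try (D,merge)→830, (D,hash)→840, (A,nl_idx)→1200, (A,hash)→1800, (A,merge)→1900, (D,nl)→2200 …(+1); best=830 via (D,merge)
  {ABE}: card=600; try (B,nl_idx)→1160, (A,hash)→2200, (A,nl_idx)→3200, (B,merge)→3480, (A,merge)→4300, (B,hash)→5640 …(+2); best=1160 via (B,nl_idx)
  {BDE}: card=1500; try (D,hash)→1400, (B,nl_idx)→2700, (D,merge)→3850, (B,merge)→4100, (B,hash)→5800, (D,nl)→15500 …(+1); best=1400 via (D,hash)
  {ACDE}: card=200; try (D,merge)→1170, (D,hash)→1180, (A,nl_idx)→1730, (C,hash)→2150, (A,hash)→2330, (A,merge)→2430 …(+4); best=1170 via (D,merge)
  {ABCE}: card=600; try (B,nl_idx)→1500, (A,hash)→2540, (C,hash)→2880, (A,nl_idx)→3540, (B,merge)→3820, (A,merge)→4640 …(+5); best=1500 via (B,nl_idx)
  {BCDE}: card=1500; try (D,hash)→1740, (B,nl_idx)→3230, (C,hash)→4020, (D,merge)→4190, (B,merge)→4630, (B,hash)→6330 …(+4); best=1740 via (D,hash)
  {ABDE}: card=3000; try (D,hash)→2360, (A,hash)→4300, (B,merge)→5630, (B,nl_idx)→5630, (B,hash)→6430, (D,merge)→8110 …(+5); best=2360 via (D,hash)
  {ABCDE}: card=3000; try (D,hash)→2700, (A,hash)→4640, (B,merge)→5970, (B,nl_idx)→5970, (C,hash)→6480, (B,hash)→6770 …(+8); best=2700 via (D,hash)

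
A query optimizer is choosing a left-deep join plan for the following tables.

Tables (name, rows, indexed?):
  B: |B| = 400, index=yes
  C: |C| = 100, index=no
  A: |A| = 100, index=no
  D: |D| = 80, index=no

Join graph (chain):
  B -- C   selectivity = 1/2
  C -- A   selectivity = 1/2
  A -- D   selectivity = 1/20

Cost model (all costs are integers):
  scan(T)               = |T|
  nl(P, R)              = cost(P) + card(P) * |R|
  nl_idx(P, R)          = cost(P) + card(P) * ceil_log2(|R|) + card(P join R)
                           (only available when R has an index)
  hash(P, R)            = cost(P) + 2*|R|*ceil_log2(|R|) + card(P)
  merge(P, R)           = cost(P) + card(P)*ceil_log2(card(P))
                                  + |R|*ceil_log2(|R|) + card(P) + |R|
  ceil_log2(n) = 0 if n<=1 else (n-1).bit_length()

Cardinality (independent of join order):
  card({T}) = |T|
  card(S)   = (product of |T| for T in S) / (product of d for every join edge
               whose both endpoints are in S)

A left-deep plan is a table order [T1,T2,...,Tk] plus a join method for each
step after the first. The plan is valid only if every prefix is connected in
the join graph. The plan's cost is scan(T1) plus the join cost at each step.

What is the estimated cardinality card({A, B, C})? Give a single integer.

1000000

Tables in S: A(100), B(400), C(100)
Edges inside S: B-C(d=2), C-A(d=2)
numerator = 100 * 400 * 100 = 4000000
denominator = 2 * 2 = 4
card(S) = 4000000 / 4 = 1000000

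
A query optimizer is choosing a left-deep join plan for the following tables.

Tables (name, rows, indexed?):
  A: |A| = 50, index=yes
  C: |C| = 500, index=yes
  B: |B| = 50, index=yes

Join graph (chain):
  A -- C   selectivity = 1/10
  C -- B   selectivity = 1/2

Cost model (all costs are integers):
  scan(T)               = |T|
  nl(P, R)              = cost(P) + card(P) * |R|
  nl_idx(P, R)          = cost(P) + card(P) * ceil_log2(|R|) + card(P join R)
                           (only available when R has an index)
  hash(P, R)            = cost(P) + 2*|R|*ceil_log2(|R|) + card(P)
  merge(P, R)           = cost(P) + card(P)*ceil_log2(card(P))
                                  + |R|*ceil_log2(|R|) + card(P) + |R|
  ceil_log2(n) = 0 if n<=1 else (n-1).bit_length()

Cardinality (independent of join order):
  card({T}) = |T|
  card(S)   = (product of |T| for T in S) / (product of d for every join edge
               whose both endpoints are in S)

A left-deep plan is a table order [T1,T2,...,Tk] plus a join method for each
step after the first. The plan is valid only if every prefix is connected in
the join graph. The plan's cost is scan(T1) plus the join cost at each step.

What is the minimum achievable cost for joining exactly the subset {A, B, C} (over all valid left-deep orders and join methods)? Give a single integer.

4700

Selinger DP over subsets of {A,B,C}:
  {A}: scan cost=50, card=50
  {C}: scan cost=500, card=500
  {B}: scan cost=50, card=50
  {AC}: card=2500; try (A,hash)→1600, (C,nl_idx)→3000, (C,merge)→5400, (A,merge)→5850, (A,nl_idx)→6000, (C,hash)→9100 …(+2); best=1600 via (A,hash)
  {BC}: card=12500; try (B,hash)→1600, (C,merge)→5400, (B,merge)→5850, (C,hash)→9100, (C,nl_idx)→13000, (B,nl_idx)→16000 …(+2); best=1600 via (B,hash)
  {ABC}: card=62500; try (B,hash)→4700, (A,hash)→14700, (B,merge)→34450, (B,nl_idx)→79100, (B,nl)→126600, (A,nl_idx)→139100 …(+2); best=4700 via (B,hash)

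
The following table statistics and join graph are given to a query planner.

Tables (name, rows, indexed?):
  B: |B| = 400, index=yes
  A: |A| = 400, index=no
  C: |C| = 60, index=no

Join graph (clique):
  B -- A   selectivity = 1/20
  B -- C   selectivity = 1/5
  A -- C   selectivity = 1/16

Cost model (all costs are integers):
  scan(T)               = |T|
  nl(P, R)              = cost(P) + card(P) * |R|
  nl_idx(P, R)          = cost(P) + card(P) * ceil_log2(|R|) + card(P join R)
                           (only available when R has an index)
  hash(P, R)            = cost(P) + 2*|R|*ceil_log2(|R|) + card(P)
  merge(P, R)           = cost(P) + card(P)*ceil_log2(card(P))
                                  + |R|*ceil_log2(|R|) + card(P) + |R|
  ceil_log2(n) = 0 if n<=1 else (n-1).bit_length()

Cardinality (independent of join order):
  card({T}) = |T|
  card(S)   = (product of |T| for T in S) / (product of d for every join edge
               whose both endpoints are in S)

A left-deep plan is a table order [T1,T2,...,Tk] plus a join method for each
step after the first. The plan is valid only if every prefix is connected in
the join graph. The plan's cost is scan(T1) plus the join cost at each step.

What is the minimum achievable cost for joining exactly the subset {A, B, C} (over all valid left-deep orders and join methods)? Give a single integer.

10220

Selinger DP over subsets of {A,B,C}:
  {B}: scan cost=400, card=400
  {A}: scan cost=400, card=400
  {C}: scan cost=60, card=60
  {AB}: card=8000; try (B,hash)→8000, (A,hash)→8000, (B,merge)→8400, (A,merge)→8400, (B,nl_idx)→12000, (B,nl)→160400 …(+1); best=8000 via (B,hash)
  {BC}: card=4800; try (C,hash)→1520, (B,merge)→4480, (C,merge)→4820, (B,nl_idx)→5400, (B,hash)→7320, (B,nl)→24060 …(+1); best=1520 via (C,hash)
  {AC}: card=1500; try (C,hash)→1520, (A,merge)→4480, (C,merge)→4820, (A,hash)→7320, (A,nl)→24060, (C,nl)→24400; best=1520 via (C,hash)
  {ABC}: card=6000; try (B,hash)→10220, (A,hash)→13520, (C,hash)→16720, (B,nl_idx)→21020, (B,merge)→23520, (A,merge)→72720 …(+4); best=10220 via (B,hash)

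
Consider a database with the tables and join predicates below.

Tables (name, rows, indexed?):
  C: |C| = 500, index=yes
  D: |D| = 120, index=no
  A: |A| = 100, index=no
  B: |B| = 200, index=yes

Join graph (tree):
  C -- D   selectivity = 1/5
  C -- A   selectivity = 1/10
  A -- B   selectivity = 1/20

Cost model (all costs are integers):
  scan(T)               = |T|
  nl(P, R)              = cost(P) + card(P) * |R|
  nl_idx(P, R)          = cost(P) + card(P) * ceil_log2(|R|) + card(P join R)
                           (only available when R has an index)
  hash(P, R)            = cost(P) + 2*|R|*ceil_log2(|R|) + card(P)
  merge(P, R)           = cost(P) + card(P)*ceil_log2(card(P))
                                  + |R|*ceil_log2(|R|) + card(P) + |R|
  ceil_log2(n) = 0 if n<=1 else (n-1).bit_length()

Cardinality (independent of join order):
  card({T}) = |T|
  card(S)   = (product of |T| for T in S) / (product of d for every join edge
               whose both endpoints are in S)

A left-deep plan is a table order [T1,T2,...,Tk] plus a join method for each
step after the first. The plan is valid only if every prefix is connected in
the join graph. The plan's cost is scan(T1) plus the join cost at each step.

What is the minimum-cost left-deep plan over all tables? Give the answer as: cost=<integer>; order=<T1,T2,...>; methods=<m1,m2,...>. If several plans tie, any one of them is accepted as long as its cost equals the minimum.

cost=62280; order=C,A,B,D; methods=hash,hash,hash

Selinger DP (subsets sized 1..n):
  {C}: scan cost=500, card=500
  {D}: scan cost=120, card=120
  {A}: scan cost=100, card=100
  {B}: scan cost=200, card=200
  {CD}: card=12000; try (D,hash)→2680, (C,merge)→6080, (D,merge)→6460, (C,hash)→9240, (C,nl_idx)→13200, (C,nl)→60120 …(+1); best=2680 via (D,hash)
  {AC}: card=5000; try (A,hash)→2400, (C,merge)→5900, (C,nl_idx)→6000, (A,merge)→6300, (C,hash)→9200, (C,nl)→50100 …(+1); best=2400 via (A,hash)
  {AB}: card=1000; try (A,hash)→1800, (B,nl_idx)→1900, (B,merge)→2700, (A,merge)→2800, (B,hash)→3400, (B,nl)→20100 …(+1); best=1800 via (A,hash)
  {ACD}: card=120000; try (D,hash)→9080, (A,hash)→16080, (D,merge)→73360, (A,merge)→183480, (D,nl)→602400, (A,nl)→1202680; best=9080 via (D,hash)
  {ABC}: card=50000; try (B,hash)→10600, (C,hash)→11800, (C,merge)→17800, (C,nl_idx)→60800, (B,merge)→74200, (B,nl_idx)→92400 …(+2); best=10600 via (B,hash)
  {ABCD}: card=1200000; try (D,hash)→62280, (B,hash)→132280, (D,merge)→861560, (B,nl_idx)→2169080, (B,merge)→2170880, (D,nl)→6010600 …(+1); best=62280 via (D,hash)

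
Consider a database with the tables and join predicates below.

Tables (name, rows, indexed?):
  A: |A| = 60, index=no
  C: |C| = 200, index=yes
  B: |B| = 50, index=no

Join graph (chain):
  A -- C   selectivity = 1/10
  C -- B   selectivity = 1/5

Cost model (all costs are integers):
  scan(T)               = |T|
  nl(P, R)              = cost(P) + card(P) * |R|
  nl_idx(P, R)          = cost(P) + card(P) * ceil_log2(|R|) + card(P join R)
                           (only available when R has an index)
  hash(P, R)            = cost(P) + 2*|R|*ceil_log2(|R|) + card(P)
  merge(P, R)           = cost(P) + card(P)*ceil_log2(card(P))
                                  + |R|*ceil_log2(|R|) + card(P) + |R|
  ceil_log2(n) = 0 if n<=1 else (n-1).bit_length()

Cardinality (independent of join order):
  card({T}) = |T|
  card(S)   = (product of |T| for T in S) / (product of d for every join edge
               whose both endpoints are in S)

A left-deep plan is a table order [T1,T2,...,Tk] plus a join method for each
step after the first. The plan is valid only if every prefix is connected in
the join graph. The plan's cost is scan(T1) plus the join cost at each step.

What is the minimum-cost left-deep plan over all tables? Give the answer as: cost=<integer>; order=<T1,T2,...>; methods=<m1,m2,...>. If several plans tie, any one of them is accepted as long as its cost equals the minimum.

cost=2920; order=C,A,B; methods=hash,hash

Selinger DP (subsets sized 1..n):
  {A}: scan cost=60, card=60
  {C}: scan cost=200, card=200
  {B}: scan cost=50, card=50
  {AC}: card=1200; try (A,hash)→1120, (C,nl_idx)→1740, (C,merge)→2280, (A,merge)→2420, (C,hash)→3320, (C,nl)→12060 …(+1); best=1120 via (A,hash)
  {BC}: card=2000; try (B,hash)→1000, (C,merge)→2200, (B,merge)→2350, (C,nl_idx)→2450, (C,hash)→3300, (C,nl)→10050 …(+1); best=1000 via (B,hash)
  {ABC}: card=12000; try (B,hash)→2920, (A,hash)→3720, (B,merge)→15870, (A,merge)→25420, (B,nl)→61120, (A,nl)→121000; best=2920 via (B,hash)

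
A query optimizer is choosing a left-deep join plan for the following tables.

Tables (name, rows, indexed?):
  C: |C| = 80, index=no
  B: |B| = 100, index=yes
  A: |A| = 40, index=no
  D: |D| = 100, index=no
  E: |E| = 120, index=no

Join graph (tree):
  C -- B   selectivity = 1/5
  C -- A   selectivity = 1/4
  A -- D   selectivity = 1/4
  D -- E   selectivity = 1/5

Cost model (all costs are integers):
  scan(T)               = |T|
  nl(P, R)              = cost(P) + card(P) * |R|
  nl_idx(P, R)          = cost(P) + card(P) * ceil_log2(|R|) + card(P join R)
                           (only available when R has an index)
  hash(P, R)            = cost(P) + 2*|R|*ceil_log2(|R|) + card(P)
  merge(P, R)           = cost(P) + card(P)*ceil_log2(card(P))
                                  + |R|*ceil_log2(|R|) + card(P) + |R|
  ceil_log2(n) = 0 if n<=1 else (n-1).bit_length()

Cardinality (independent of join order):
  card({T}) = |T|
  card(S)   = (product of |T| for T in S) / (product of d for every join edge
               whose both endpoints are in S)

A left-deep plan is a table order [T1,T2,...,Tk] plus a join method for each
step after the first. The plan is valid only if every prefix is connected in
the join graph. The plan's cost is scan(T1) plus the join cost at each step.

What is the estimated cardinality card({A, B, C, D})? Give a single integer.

Tables in S: A(40), B(100), C(80), D(100)
Edges inside S: C-B(d=5), C-A(d=4), A-D(d=4)
numerator = 40 * 100 * 80 * 100 = 32000000
denominator = 5 * 4 * 4 = 80
card(S) = 32000000 / 80 = 400000

400000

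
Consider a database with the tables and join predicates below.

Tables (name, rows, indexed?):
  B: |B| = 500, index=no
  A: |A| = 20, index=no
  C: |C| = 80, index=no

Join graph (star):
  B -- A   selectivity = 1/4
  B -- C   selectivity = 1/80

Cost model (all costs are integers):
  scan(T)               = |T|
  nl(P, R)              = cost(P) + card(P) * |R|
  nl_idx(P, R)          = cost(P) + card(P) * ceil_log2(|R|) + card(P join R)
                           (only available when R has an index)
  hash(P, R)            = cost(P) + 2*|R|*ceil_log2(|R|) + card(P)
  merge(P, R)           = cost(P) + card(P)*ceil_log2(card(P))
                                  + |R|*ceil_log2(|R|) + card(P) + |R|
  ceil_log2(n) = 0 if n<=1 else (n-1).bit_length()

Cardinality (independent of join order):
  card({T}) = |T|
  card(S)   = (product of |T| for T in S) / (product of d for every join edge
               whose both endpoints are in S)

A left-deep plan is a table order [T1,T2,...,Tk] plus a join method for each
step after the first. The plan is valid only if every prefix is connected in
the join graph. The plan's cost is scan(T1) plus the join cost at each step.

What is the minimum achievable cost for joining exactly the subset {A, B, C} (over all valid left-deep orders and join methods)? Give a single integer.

2820

Selinger DP over subsets of {A,B,C}:
  {B}: scan cost=500, card=500
  {A}: scan cost=20, card=20
  {C}: scan cost=80, card=80
  {AB}: card=2500; try (A,hash)→1200, (B,merge)→5140, (A,merge)→5620, (B,hash)→9040, (B,nl)→10020, (A,nl)→10500; best=1200 via (A,hash)
  {BC}: card=500; try (C,hash)→2120, (B,merge)→5720, (C,merge)→6140, (B,hash)→9160, (B,nl)→40080, (C,nl)→40500; best=2120 via (C,hash)
  {ABC}: card=2500; try (A,hash)→2820, (C,hash)→4820, (A,merge)→7240, (A,nl)→12120, (C,merge)→34340, (C,nl)→201200; best=2820 via (A,hash)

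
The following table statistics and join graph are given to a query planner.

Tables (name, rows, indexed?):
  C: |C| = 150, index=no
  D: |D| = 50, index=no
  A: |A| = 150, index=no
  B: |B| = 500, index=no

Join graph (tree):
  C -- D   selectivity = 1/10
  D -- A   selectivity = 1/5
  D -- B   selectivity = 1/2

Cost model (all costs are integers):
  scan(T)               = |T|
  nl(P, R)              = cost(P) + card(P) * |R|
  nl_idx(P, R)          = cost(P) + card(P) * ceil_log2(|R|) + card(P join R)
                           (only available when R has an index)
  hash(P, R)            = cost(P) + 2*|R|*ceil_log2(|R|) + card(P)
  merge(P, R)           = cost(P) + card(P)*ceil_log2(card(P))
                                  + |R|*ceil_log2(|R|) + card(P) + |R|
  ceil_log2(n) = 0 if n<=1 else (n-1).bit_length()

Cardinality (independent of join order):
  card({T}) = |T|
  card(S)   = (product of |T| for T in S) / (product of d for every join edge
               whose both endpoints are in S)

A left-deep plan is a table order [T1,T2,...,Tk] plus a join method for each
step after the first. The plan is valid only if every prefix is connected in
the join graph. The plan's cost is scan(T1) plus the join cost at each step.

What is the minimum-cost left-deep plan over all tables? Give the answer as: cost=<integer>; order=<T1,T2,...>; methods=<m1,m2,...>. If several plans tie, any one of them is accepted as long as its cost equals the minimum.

Selinger DP (subsets sized 1..n):
  {C}: scan cost=150, card=150
  {D}: scan cost=50, card=50
  {A}: scan cost=150, card=150
  {B}: scan cost=500, card=500
  {CD}: card=750; try (D,hash)→900, (C,merge)→1750, (D,merge)→1850, (C,hash)→2500, (C,nl)→7550, (D,nl)→7650; best=900 via (D,hash)
  {AD}: card=1500; try (D,hash)→900, (A,merge)→1750, (D,merge)→1850, (A,hash)→2500, (A,nl)→7550, (D,nl)→7650; best=900 via (D,hash)
  {BD}: card=12500; try (D,hash)→1600, (B,merge)→5400, (D,merge)→5850, (B,hash)→9100, (B,nl)→25050, (D,nl)→25500; best=1600 via (D,hash)
  {ACD}: card=22500; try (A,hash)→4050, (C,hash)→4800, (A,merge)→10500, (C,merge)→20250, (A,nl)→113400, (C,nl)→225900; best=4050 via (A,hash)
  {BCD}: card=187500; try (B,hash)→10650, (B,merge)→14150, (C,hash)→16500, (C,merge)→190450, (B,nl)→375900, (C,nl)→1876600; best=10650 via (B,hash)
  {ABD}: card=375000; try (B,hash)→11400, (A,hash)→16500, (B,merge)→23900, (A,merge)→190450, (B,nl)→750900, (A,nl)→1876600; best=11400 via (B,hash)
  {ABCD}: card=5625000; try (B,hash)→35550, (A,hash)→200550, (B,merge)→369050, (C,hash)→388800, (A,merge)→3574500, (C,merge)→7512750 …(+3); best=35550 via (B,hash)

cost=35550; order=C,D,A,B; methods=hash,hash,hash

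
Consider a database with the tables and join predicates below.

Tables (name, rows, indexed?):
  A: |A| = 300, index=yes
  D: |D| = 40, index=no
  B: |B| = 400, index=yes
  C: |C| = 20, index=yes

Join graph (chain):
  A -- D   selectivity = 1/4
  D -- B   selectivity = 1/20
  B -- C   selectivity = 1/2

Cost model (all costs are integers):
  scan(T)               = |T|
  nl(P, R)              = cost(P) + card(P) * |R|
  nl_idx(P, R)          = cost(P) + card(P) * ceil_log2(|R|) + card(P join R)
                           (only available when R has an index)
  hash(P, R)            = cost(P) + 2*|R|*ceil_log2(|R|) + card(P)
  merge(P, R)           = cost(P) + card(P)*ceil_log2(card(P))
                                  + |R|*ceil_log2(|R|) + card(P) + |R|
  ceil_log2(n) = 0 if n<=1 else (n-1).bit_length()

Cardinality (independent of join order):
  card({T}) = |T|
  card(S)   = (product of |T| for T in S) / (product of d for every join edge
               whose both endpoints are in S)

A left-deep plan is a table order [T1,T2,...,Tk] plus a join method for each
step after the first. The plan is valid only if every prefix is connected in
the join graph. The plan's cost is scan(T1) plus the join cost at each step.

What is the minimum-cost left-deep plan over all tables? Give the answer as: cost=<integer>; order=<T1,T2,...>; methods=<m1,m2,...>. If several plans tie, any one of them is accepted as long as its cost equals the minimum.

cost=15600; order=D,B,C,A; methods=nl_idx,hash,hash

Selinger DP (subsets sized 1..n):
  {A}: scan cost=300, card=300
  {D}: scan cost=40, card=40
  {B}: scan cost=400, card=400
  {C}: scan cost=20, card=20
  {AD}: card=3000; try (D,hash)→1080, (A,merge)→3320, (A,nl_idx)→3400, (D,merge)→3580, (A,hash)→5480, (A,nl)→12040 …(+1); best=1080 via (D,hash)
  {BD}: card=800; try (B,nl_idx)→1200, (D,hash)→1280, (B,merge)→4320, (D,merge)→4680, (B,hash)→7280, (B,nl)→16040 …(+1); best=1200 via (B,nl_idx)
  {BC}: card=4000; try (C,hash)→1000, (B,merge)→4140, (B,nl_idx)→4200, (C,merge)→4520, (C,nl_idx)→6400, (B,hash)→7240 …(+2); best=1000 via (C,hash)
  {ABD}: card=60000; try (A,hash)→7400, (B,hash)→11280, (A,merge)→13000, (B,merge)→44080, (A,nl_idx)→68400, (B,nl_idx)→88080 …(+2); best=7400 via (A,hash)
  {BCD}: card=8000; try (C,hash)→2200, (D,hash)→5480, (C,merge)→10120, (C,nl_idx)→13200, (C,nl)→17200, (D,merge)→53280 …(+1); best=2200 via (C,hash)
  {ABCD}: card=600000; try (A,hash)→15600, (C,hash)→67600, (A,merge)→117200, (A,nl_idx)→674200, (C,nl_idx)→907400, (C,merge)→1027520 …(+2); best=15600 via (A,hash)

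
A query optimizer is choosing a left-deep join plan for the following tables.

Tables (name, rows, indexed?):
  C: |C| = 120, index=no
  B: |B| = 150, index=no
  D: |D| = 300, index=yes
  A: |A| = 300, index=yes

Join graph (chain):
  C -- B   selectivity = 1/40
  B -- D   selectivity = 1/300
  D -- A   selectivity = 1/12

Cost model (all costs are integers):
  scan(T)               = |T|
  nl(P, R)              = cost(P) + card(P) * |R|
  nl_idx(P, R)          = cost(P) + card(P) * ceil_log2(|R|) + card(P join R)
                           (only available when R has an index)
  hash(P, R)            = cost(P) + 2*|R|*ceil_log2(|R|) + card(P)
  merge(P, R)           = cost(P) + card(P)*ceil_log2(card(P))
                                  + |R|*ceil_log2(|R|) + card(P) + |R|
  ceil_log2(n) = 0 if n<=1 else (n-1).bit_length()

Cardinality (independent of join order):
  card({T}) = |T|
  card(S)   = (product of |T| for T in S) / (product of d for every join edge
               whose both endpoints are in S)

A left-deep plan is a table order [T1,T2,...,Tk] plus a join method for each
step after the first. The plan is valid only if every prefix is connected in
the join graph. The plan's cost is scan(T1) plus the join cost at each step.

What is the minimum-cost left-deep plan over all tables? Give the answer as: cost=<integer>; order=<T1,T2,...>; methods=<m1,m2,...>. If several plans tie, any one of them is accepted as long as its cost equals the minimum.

cost=9330; order=B,D,C,A; methods=nl_idx,hash,hash

Selinger DP (subsets sized 1..n):
  {C}: scan cost=120, card=120
  {B}: scan cost=150, card=150
  {D}: scan cost=300, card=300
  {A}: scan cost=300, card=300
  {BC}: card=450; try (C,hash)→1980, (B,merge)→2430, (C,merge)→2460, (B,hash)→2640, (B,nl)→18120, (C,nl)→18150; best=1980 via (C,hash)
  {BD}: card=150; try (D,nl_idx)→1650, (B,hash)→3000, (D,merge)→4500, (B,merge)→4650, (D,hash)→5700, (D,nl)→45150 …(+1); best=1650 via (D,nl_idx)
  {AD}: card=7500; try (D,hash)→6000, (A,hash)→6000, (D,merge)→6300, (A,merge)→6300, (D,nl_idx)→10500, (A,nl_idx)→10500 …(+2); best=6000 via (D,hash)
  {BCD}: card=450; try (C,hash)→3480, (C,merge)→3960, (D,nl_idx)→6480, (D,hash)→7830, (D,merge)→9480, (C,nl)→19650 …(+1); best=3480 via (C,hash)
  {ABD}: card=3750; try (A,merge)→6000, (A,nl_idx)→6750, (A,hash)→7200, (B,hash)→15900, (A,nl)→46650, (B,merge)→112350 …(+1); best=6000 via (A,merge)
  {ABCD}: card=11250; try (A,hash)→9330, (A,merge)→10980, (C,hash)→11430, (A,nl_idx)→18780, (C,merge)→55710, (A,nl)→138480 …(+1); best=9330 via (A,hash)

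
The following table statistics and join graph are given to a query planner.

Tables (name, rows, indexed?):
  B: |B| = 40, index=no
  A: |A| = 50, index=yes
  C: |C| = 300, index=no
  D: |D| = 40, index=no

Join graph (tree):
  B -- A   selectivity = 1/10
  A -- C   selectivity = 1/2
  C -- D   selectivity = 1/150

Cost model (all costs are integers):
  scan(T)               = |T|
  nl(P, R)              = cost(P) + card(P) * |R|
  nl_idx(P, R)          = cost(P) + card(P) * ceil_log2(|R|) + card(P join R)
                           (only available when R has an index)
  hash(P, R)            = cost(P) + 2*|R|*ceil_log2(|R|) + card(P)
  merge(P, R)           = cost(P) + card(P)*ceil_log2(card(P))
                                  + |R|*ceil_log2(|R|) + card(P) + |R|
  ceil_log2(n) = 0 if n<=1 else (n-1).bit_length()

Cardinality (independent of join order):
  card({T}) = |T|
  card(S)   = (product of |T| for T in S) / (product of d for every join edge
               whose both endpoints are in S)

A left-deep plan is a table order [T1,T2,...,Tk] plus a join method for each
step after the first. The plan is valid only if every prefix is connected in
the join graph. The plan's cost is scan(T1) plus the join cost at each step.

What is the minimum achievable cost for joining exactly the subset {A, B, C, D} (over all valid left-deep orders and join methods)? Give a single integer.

4240

Selinger DP over subsets of {A,B,C,D}:
  {B}: scan cost=40, card=40
  {A}: scan cost=50, card=50
  {C}: scan cost=300, card=300
  {D}: scan cost=40, card=40
  {AB}: card=200; try (A,nl_idx)→480, (B,hash)→580, (A,merge)→670, (B,merge)→680, (A,hash)→680, (A,nl)→2040 …(+1); best=480 via (A,nl_idx)
  {AC}: card=7500; try (A,hash)→1200, (C,merge)→3400, (A,merge)→3650, (C,hash)→5500, (A,nl_idx)→9600, (C,nl)→15050 …(+1); best=1200 via (A,hash)
  {CD}: card=80; try (D,hash)→1080, (C,merge)→3320, (D,merge)→3580, (C,hash)→5480, (C,nl)→12040, (D,nl)→12300; best=1080 via (D,hash)
  {ABC}: card=30000; try (C,merge)→5280, (C,hash)→6080, (B,hash)→9180, (C,nl)→60480, (B,merge)→106480, (B,nl)→301200; best=5280 via (C,merge)
  {ACD}: card=2000; try (A,hash)→1760, (A,merge)→2070, (A,nl_idx)→3560, (A,nl)→5080, (D,hash)→9180, (D,merge)→106480 …(+1); best=1760 via (A,hash)
  {ABCD}: card=8000; try (B,hash)→4240, (B,merge)→26040, (D,hash)→35760, (B,nl)→81760, (D,merge)→485560, (D,nl)→1205280; best=4240 via (B,hash)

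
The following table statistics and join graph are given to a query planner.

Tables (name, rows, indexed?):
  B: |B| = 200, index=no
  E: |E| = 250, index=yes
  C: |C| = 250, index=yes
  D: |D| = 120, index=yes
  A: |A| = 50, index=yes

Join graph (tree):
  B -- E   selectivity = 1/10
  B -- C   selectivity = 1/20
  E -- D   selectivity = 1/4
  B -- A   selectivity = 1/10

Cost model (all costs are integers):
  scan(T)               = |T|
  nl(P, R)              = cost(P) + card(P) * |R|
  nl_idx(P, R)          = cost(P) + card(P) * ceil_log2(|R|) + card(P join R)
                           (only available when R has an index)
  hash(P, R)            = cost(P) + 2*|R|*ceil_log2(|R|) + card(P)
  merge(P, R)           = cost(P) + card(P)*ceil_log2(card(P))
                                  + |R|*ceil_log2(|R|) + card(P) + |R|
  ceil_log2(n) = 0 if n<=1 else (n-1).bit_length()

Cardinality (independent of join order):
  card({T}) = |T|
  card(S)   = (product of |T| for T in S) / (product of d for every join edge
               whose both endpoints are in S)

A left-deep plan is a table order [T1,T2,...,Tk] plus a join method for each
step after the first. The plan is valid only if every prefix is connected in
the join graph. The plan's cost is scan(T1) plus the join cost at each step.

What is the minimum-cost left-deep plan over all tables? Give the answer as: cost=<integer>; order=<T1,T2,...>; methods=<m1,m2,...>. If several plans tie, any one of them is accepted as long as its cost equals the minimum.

cost=336680; order=B,A,C,E,D; methods=hash,hash,hash,hash

Selinger DP (subsets sized 1..n):
  {B}: scan cost=200, card=200
  {E}: scan cost=250, card=250
  {C}: scan cost=250, card=250
  {D}: scan cost=120, card=120
  {A}: scan cost=50, card=50
  {BE}: card=5000; try (B,hash)→3700, (E,merge)→4250, (B,merge)→4300, (E,hash)→4400, (E,nl_idx)→6800, (E,nl)→50200 …(+1); best=3700 via (B,hash)
  {BC}: card=2500; try (B,hash)→3700, (C,merge)→4250, (C,nl_idx)→4300, (B,merge)→4300, (C,hash)→4400, (C,nl)→50200 …(+1); best=3700 via (B,hash)
  {AB}: card=1000; try (A,hash)→1000, (B,merge)→2200, (A,merge)→2350, (A,nl_idx)→2400, (B,hash)→3300, (B,nl)→10050 …(+1); best=1000 via (A,hash)
  {DE}: card=7500; try (D,hash)→2180, (E,merge)→3330, (D,merge)→3460, (E,hash)→4240, (E,nl_idx)→8580, (D,nl_idx)→9500 …(+2); best=2180 via (D,hash)
  {BCE}: card=62500; try (E,hash)→10200, (C,hash)→12700, (E,merge)→38450, (C,merge)→75950, (E,nl_idx)→86200, (C,nl_idx)→106200 …(+2); best=10200 via (E,hash)
  {BDE}: card=150000; try (D,hash)→10380, (B,hash)→12880, (D,merge)→74660, (B,merge)→108980, (D,nl_idx)→188700, (D,nl)→603700 …(+1); best=10380 via (D,hash)
  {ABE}: card=25000; try (E,hash)→6000, (A,hash)→9300, (E,merge)→14250, (E,nl_idx)→34000, (A,nl_idx)→58700, (A,merge)→74050 …(+2); best=6000 via (E,hash)
  {ABC}: card=12500; try (C,hash)→6000, (A,hash)→6800, (C,merge)→14250, (C,nl_idx)→21500, (A,nl_idx)→31200, (A,merge)→36550 …(+2); best=6000 via (C,hash)
  {BCDE}: card=1875000; try (D,hash)→74380, (C,hash)→164380, (D,merge)→1073660, (D,nl_idx)→2322700, (C,merge)→2862630, (C,nl_idx)→3085380 …(+2); best=74380 via (D,hash)
  {ABCE}: card=312500; try (E,hash)→22500, (C,hash)→35000, (A,hash)→73300, (E,merge)→195750, (C,merge)→408250, (E,nl_idx)→418500 …(+6); best=22500 via (E,hash)
  {ABDE}: card=750000; try (D,hash)→32680, (A,hash)→160980, (D,merge)→406960, (D,nl_idx)→931000, (A,nl_idx)→1660380, (A,merge)→2860730 …(+2); best=32680 via (D,hash)
  {ABCDE}: card=9375000; try (D,hash)→336680, (C,hash)→786680, (A,hash)→1949980, (D,merge)→6273460, (D,nl_idx)→11585000, (C,nl_idx)→15407680 …(+6); best=336680 via (D,hash)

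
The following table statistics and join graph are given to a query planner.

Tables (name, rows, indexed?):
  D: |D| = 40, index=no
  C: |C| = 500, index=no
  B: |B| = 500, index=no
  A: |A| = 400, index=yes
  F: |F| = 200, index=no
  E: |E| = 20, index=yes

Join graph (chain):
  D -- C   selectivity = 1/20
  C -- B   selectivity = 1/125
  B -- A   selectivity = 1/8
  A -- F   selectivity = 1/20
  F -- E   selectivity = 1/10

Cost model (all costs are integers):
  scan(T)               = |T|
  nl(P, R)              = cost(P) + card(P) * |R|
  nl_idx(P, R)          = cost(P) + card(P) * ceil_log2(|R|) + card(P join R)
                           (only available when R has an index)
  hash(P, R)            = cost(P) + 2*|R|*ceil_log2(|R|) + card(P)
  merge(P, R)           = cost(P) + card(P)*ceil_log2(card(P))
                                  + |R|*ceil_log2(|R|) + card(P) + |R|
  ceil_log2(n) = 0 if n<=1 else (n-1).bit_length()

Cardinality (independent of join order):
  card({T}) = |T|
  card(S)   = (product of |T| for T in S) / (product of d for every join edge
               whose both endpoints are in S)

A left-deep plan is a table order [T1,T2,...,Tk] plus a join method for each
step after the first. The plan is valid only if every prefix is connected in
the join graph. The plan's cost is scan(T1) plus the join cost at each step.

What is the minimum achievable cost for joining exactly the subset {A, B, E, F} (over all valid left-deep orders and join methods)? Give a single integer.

25200

Selinger DP over subsets of {A,B,E,F}:
  {B}: scan cost=500, card=500
  {A}: scan cost=400, card=400
  {F}: scan cost=200, card=200
  {E}: scan cost=20, card=20
  {AB}: card=25000; try (A,hash)→8200, (B,merge)→9400, (A,merge)→9500, (B,hash)→9800, (A,nl_idx)→30000, (B,nl)→200400 …(+1); best=8200 via (A,hash)
  {AF}: card=4000; try (F,hash)→4000, (A,merge)→6000, (A,nl_idx)→6000, (F,merge)→6200, (A,hash)→7600, (A,nl)→80200 …(+1); best=4000 via (F,hash)
  {EF}: card=400; try (E,hash)→600, (E,nl_idx)→1600, (F,merge)→1940, (E,merge)→2120, (F,hash)→3240, (F,nl)→4020 …(+1); best=600 via (E,hash)
  {ABF}: card=250000; try (B,hash)→17000, (F,hash)→36400, (B,merge)→61000, (F,merge)→410000, (B,nl)→2004000, (F,nl)→5008200; best=17000 via (B,hash)
  {AEF}: card=8000; try (E,hash)→8200, (A,hash)→8200, (A,merge)→8600, (A,nl_idx)→12200, (E,nl_idx)→32000, (E,merge)→56120 …(+2); best=8200 via (E,hash)
  {ABEF}: card=500000; try (B,hash)→25200, (B,merge)→125200, (E,hash)→267200, (E,nl_idx)→1767000, (B,nl)→4008200, (E,merge)→4767120 …(+1); best=25200 via (B,hash)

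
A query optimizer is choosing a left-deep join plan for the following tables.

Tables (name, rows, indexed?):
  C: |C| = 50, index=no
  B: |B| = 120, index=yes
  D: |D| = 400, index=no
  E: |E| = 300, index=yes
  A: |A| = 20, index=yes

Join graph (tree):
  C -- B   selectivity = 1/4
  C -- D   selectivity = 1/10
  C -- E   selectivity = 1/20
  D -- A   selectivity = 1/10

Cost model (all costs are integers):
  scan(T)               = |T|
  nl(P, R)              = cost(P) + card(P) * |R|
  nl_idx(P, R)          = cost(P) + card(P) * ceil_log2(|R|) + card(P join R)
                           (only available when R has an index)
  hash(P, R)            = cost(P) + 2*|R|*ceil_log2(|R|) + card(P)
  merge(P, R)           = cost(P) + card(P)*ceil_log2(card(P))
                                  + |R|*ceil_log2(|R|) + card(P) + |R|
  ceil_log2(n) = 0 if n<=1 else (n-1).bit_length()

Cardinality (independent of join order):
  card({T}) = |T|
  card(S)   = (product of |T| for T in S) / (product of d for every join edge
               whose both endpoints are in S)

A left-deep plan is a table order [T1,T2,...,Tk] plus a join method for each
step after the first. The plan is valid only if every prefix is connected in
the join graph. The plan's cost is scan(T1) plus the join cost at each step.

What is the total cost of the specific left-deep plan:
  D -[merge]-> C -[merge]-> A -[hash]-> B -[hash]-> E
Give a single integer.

159950

step 1: scan D: cost=400, card=400
step 2: join C via merge
    card(P join C) = 400*50/(10) = 2000
    cost = 400 + 400*9 + 50*6 + 400 + 50 = 4750
step 3: join A via merge
    card(P join A) = 2000*20/(10) = 4000
    cost = 4750 + 2000*11 + 20*5 + 2000 + 20 = 28870
step 4: join B via hash
    card(P join B) = 4000*120/(4) = 120000
    cost = 28870 + 2*120*7 + 4000 = 34550
step 5: join E via hash
    card(P join E) = 120000*300/(20) = 1800000
    cost = 34550 + 2*300*9 + 120000 = 159950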